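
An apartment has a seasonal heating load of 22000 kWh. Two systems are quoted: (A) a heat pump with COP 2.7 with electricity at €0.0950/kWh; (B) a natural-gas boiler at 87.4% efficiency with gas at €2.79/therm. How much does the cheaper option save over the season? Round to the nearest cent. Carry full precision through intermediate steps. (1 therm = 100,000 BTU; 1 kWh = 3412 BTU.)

€1622.13

Heat load = 22000 kWh × 3412 = 75,064,000 BTU
Gas: input = 75,064,000 / 0.874 = 85,885,584 BTU = 858.9 therm → 858.9 × €2.79 = €2,396.21
Heat pump: 75,064,000 BTU / 3412 = 22,000 kWh heat; / 2.7 = 8,148 kWh in → × €0.0950 = €774.07
Difference = |€2,396.21 − €774.07| = €1,622.13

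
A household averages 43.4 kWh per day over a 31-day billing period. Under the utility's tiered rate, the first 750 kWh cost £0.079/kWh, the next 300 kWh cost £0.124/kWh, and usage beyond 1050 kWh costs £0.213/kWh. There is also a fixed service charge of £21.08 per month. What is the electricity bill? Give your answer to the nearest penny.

£180.45

Usage = 43.4 kWh/day × 31 days = 1345.4 kWh
First 750 kWh × £0.079 = £59.25
Next 300 kWh × £0.124 = £37.20
Remaining 295.4 kWh × £0.213 = £62.92
Energy charge = £159.37; + service £21.08 = £180.45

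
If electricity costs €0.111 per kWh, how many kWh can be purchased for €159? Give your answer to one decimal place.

1432.4 kWh

€159 / €0.111 per kWh = 1,432 kWh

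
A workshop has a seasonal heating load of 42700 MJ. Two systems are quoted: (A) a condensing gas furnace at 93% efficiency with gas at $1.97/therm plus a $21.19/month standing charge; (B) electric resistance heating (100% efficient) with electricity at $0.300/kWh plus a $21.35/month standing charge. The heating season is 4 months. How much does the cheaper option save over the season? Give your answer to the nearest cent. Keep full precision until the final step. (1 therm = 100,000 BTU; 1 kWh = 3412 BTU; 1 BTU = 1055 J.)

$2701.96

Heat load = 42700 MJ = 42,700,000,000 J / 1055 = 40,473,934 BTU
Gas: input = 40,473,934 / 0.930 = 43,520,359 BTU = 435.2 therm → 435.2 × $1.97 = $857.35; + 4 × $21.19 standing = $942.11
Electric: 40,473,934 BTU / 3412 = 11,860 kWh → × $0.300 = $3,558.67; + 4 × $21.35 standing = $3,644.07
Difference = |$942.11 − $3,644.07| = $2,701.96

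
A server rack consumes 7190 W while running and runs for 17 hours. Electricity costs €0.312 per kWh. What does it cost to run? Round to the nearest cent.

€38.14

Energy = 7190 W × 17 h = 122,230 Wh = 122.2 kWh
Cost = 122.2 kWh × €0.312/kWh = €38.14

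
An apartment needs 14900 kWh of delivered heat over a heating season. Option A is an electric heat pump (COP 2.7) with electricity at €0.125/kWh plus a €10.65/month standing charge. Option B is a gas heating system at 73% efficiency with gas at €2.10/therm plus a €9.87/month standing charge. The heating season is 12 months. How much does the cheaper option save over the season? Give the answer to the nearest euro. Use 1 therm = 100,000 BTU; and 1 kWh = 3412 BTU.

€763

Heat load = 14900 kWh × 3412 = 50,838,800 BTU
Gas: input = 50,838,800 / 0.73 = 69,642,192 BTU = 696.4 therm → 696.4 × €2.10 = €1,462.49; + 12 × €9.87 standing = €1,580.93
Heat pump: 50,838,800 BTU / 3412 = 14,900 kWh heat; / 2.7 = 5,519 kWh in → × €0.125 = €689.81; + 12 × €10.65 standing = €817.61
Difference = |€1,580.93 − €817.61| = €763.31 ≈ €763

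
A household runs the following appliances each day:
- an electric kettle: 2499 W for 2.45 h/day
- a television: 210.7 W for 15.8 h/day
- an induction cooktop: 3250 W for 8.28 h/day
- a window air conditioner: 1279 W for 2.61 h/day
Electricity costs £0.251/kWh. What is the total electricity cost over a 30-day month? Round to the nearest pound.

£299

electric kettle: 2499 W × 2.45 h × 30 d = 183,676 Wh = 183.7 kWh
television: 210.7 W × 15.8 h × 30 d = 99,872 Wh = 99.87 kWh
induction cooktop: 3250 W × 8.28 h × 30 d = 807,300 Wh = 807.3 kWh
window air conditioner: 1279 W × 2.61 h × 30 d = 100,146 Wh = 100.1 kWh
Total energy = 183.7 + 99.87 + 807.3 + 100.1 = 1,191 kWh
Cost = 1,191 kWh × £0.251 = £298.94 ≈ £299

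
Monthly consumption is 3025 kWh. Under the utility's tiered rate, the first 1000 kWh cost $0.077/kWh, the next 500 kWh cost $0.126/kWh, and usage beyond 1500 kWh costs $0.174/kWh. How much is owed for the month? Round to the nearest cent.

$405.35

First 1000 kWh × $0.077 = $77.00
Next 500 kWh × $0.126 = $63.00
Remaining 1525 kWh × $0.174 = $265.35
Total = $405.35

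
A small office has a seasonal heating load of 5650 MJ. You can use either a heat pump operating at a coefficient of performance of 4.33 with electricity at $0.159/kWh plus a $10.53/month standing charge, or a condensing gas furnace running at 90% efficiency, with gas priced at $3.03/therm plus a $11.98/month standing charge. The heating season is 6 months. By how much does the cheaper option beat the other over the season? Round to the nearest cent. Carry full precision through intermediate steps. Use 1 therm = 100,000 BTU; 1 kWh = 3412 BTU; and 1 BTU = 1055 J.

$131.36

Heat load = 5650 MJ = 5,650,000,000 J / 1055 = 5,355,450 BTU
Gas: input = 5,355,450 / 0.90 = 5,950,500 BTU = 59.51 therm → 59.51 × $3.03 = $180.30; + 6 × $11.98 standing = $252.18
Heat pump: 5,355,450 BTU / 3412 = 1,570 kWh heat; / 4.33 = 362.5 kWh in → × $0.159 = $57.64; + 6 × $10.53 standing = $120.82
Difference = |$252.18 − $120.82| = $131.36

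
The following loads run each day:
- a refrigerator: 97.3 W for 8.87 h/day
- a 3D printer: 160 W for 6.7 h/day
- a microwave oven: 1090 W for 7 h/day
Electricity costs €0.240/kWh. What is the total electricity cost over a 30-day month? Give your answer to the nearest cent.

€68.87

refrigerator: 97.3 W × 8.87 h × 30 d = 25,892 Wh = 25.89 kWh
3D printer: 160 W × 6.7 h × 30 d = 32,160 Wh = 32.16 kWh
microwave oven: 1090 W × 7 h × 30 d = 228,900 Wh = 228.9 kWh
Total energy = 25.89 + 32.16 + 228.9 = 287 kWh
Cost = 287 kWh × €0.240 = €68.87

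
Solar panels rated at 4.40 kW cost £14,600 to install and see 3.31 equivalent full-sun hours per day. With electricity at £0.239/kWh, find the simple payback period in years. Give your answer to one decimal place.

11.5 years

Daily generation = 4.40 kW × 3.31 h = 14.56 kWh
Annual generation = 14.56 × 365 = 5315.9 kWh
Annual savings = 5315.9 × £0.239 = £1,270.49
Payback = £14,600 / £1,270.49 = 11.5 years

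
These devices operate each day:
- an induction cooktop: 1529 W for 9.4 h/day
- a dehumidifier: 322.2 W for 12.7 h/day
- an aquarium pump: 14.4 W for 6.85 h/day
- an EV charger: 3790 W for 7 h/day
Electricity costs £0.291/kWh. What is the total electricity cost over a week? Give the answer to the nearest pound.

induction cooktop: 1529 W × 9.4 h × 7 d = 100,608 Wh = 100.6 kWh
dehumidifier: 322.2 W × 12.7 h × 7 d = 28,644 Wh = 28.64 kWh
aquarium pump: 14.4 W × 6.85 h × 7 d = 690 Wh = 0.6905 kWh
EV charger: 3790 W × 7 h × 7 d = 185,710 Wh = 185.7 kWh
Total energy = 100.6 + 28.64 + 0.6905 + 185.7 = 315.7 kWh
Cost = 315.7 kWh × £0.291 = £91.85 ≈ £92

£92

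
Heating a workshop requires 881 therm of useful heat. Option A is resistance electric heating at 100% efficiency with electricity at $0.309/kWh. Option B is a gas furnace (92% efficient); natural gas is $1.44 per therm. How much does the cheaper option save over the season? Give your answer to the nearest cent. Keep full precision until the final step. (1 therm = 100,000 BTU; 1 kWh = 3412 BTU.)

Heat load = 881 therm × 100,000 = 88,100,000 BTU
Gas: input = 88,100,000 / 0.920 = 95,760,870 BTU = 957.6 therm → 957.6 × $1.44 = $1,378.96
Electric: 88,100,000 BTU / 3412 = 25,820 kWh → × $0.309 = $7,978.58
Difference = |$1,378.96 − $7,978.58| = $6,599.62

$6599.62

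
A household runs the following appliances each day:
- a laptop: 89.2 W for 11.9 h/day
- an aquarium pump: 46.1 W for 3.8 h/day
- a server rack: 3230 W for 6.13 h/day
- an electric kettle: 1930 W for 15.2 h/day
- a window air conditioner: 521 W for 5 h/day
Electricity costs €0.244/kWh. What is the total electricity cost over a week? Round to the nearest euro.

€90

laptop: 89.2 W × 11.9 h × 7 d = 7,430 Wh = 7.43 kWh
aquarium pump: 46.1 W × 3.8 h × 7 d = 1,226 Wh = 1.226 kWh
server rack: 3230 W × 6.13 h × 7 d = 138,599 Wh = 138.6 kWh
electric kettle: 1930 W × 15.2 h × 7 d = 205,352 Wh = 205.4 kWh
window air conditioner: 521 W × 5 h × 7 d = 18,235 Wh = 18.23 kWh
Total energy = 7.43 + 1.226 + 138.6 + 205.4 + 18.23 = 370.8 kWh
Cost = 370.8 kWh × €0.244 = €90.49 ≈ €90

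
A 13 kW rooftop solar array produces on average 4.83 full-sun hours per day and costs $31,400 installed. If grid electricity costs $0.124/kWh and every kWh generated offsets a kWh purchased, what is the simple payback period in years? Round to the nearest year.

Daily generation = 13 kW × 4.83 h = 62.79 kWh
Annual generation = 62.79 × 365 = 22918 kWh
Annual savings = 22918 × $0.124 = $2,841.88
Payback = $31,400 / $2,841.88 = 11 years

11 years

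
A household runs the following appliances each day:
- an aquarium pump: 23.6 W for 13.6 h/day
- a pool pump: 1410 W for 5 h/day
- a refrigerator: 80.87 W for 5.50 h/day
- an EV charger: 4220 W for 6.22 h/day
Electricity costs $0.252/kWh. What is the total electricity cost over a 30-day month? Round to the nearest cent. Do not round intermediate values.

$257.52

aquarium pump: 23.6 W × 13.6 h × 30 d = 9,629 Wh = 9.629 kWh
pool pump: 1410 W × 5 h × 30 d = 211,500 Wh = 211.5 kWh
refrigerator: 80.87 W × 5.50 h × 30 d = 13,344 Wh = 13.34 kWh
EV charger: 4220 W × 6.22 h × 30 d = 787,452 Wh = 787.5 kWh
Total energy = 9.629 + 211.5 + 13.34 + 787.5 = 1,022 kWh
Cost = 1,022 kWh × $0.252 = $257.52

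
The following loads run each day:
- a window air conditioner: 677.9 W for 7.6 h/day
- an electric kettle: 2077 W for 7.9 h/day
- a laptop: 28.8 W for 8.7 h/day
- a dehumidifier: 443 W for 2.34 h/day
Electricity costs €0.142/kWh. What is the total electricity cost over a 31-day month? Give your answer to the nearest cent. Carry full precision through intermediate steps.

€100.57

window air conditioner: 677.9 W × 7.6 h × 31 d = 159,713 Wh = 159.7 kWh
electric kettle: 2077 W × 7.9 h × 31 d = 508,657 Wh = 508.7 kWh
laptop: 28.8 W × 8.7 h × 31 d = 7,767 Wh = 7.767 kWh
dehumidifier: 443 W × 2.34 h × 31 d = 32,135 Wh = 32.14 kWh
Total energy = 159.7 + 508.7 + 7.767 + 32.14 = 708.3 kWh
Cost = 708.3 kWh × €0.142 = €100.57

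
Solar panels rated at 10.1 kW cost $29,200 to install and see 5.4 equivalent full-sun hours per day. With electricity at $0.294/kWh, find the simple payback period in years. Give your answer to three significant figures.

Daily generation = 10.1 kW × 5.4 h = 54.54 kWh
Annual generation = 54.54 × 365 = 19907 kWh
Annual savings = 19907 × $0.294 = $5,852.69
Payback = $29,200 / $5,852.69 = 4.99 years

4.99 years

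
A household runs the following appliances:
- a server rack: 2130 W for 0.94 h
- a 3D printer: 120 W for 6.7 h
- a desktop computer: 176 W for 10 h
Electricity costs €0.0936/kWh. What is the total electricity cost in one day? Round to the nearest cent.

server rack: 2130 W × 0.94 h = 2,002 Wh = 2.002 kWh
3D printer: 120 W × 6.7 h = 804 Wh = 0.804 kWh
desktop computer: 176 W × 10 h = 1,760 Wh = 1.76 kWh
Total energy = 2.002 + 0.804 + 1.76 = 4.566 kWh
Cost = 4.566 kWh × €0.0936 = €0.43

€0.43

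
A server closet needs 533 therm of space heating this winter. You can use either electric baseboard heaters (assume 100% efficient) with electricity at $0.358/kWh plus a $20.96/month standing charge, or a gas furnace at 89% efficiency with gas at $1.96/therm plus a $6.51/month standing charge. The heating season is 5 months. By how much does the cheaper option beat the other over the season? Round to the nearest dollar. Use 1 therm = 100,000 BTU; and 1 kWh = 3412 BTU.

Heat load = 533 therm × 100,000 = 53,300,000 BTU
Gas: input = 53,300,000 / 0.89 = 59,887,640 BTU = 598.9 therm → 598.9 × $1.96 = $1,173.80; + 5 × $6.51 standing = $1,206.35
Electric: 53,300,000 BTU / 3412 = 15,620 kWh → × $0.358 = $5,592.44; + 5 × $20.96 standing = $5,697.24
Difference = |$1,206.35 − $5,697.24| = $4,490.89 ≈ $4491

$4491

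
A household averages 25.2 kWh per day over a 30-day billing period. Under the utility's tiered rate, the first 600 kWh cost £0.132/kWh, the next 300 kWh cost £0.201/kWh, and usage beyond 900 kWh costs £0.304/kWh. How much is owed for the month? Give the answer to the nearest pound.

£111

Usage = 25.2 kWh/day × 30 days = 756 kWh
First 600 kWh × £0.132 = £79.20
Next 156 kWh × £0.201 = £31.36
Remaining tier: 0 kWh (not reached)
Total = £110.56 ≈ £111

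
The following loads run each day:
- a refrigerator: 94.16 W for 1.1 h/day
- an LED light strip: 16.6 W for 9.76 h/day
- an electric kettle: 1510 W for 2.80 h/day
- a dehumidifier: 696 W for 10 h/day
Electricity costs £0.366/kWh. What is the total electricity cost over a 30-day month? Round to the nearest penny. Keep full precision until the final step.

£125.76

refrigerator: 94.16 W × 1.1 h × 30 d = 3,107 Wh = 3.107 kWh
LED light strip: 16.6 W × 9.76 h × 30 d = 4,860 Wh = 4.86 kWh
electric kettle: 1510 W × 2.80 h × 30 d = 126,840 Wh = 126.8 kWh
dehumidifier: 696 W × 10 h × 30 d = 208,800 Wh = 208.8 kWh
Total energy = 3.107 + 4.86 + 126.8 + 208.8 = 343.6 kWh
Cost = 343.6 kWh × £0.366 = £125.76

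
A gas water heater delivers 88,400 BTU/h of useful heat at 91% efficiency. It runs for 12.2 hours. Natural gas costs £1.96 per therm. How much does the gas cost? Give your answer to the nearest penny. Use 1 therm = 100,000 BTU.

Heat delivered = 88,400 BTU/h × 12.2 h = 1,078,480 BTU
Gas input = 1,078,480 / 0.91 = 1,185,143 BTU
= 1,185,143 / 100,000 = 11.85 therm
Cost = 11.85 × £1.96/therm = £23.23

£23.23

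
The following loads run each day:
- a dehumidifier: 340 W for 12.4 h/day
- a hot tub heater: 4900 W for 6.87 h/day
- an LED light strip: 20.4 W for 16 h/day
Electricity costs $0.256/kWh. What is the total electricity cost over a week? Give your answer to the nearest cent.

dehumidifier: 340 W × 12.4 h × 7 d = 29,512 Wh = 29.51 kWh
hot tub heater: 4900 W × 6.87 h × 7 d = 235,641 Wh = 235.6 kWh
LED light strip: 20.4 W × 16 h × 7 d = 2,285 Wh = 2.285 kWh
Total energy = 29.51 + 235.6 + 2.285 = 267.4 kWh
Cost = 267.4 kWh × $0.256 = $68.46

$68.46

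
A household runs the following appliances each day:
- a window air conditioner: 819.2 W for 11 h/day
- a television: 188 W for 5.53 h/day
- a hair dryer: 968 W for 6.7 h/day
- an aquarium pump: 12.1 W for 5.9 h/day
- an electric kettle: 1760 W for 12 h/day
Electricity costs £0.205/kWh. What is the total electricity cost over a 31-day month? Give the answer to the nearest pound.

window air conditioner: 819.2 W × 11 h × 31 d = 279,347 Wh = 279.3 kWh
television: 188 W × 5.53 h × 31 d = 32,229 Wh = 32.23 kWh
hair dryer: 968 W × 6.7 h × 31 d = 201,054 Wh = 201.1 kWh
aquarium pump: 12.1 W × 5.9 h × 31 d = 2,213 Wh = 2.213 kWh
electric kettle: 1760 W × 12 h × 31 d = 654,720 Wh = 654.7 kWh
Total energy = 279.3 + 32.23 + 201.1 + 2.213 + 654.7 = 1,170 kWh
Cost = 1,170 kWh × £0.205 = £239.76 ≈ £240

£240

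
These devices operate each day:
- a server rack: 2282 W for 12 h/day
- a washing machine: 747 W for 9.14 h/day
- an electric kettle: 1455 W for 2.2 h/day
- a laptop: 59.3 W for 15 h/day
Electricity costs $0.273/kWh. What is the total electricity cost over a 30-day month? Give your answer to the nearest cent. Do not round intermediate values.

$313.69

server rack: 2282 W × 12 h × 30 d = 821,520 Wh = 821.5 kWh
washing machine: 747 W × 9.14 h × 30 d = 204,827 Wh = 204.8 kWh
electric kettle: 1455 W × 2.2 h × 30 d = 96,030 Wh = 96.03 kWh
laptop: 59.3 W × 15 h × 30 d = 26,685 Wh = 26.68 kWh
Total energy = 821.5 + 204.8 + 96.03 + 26.68 = 1,149 kWh
Cost = 1,149 kWh × $0.273 = $313.69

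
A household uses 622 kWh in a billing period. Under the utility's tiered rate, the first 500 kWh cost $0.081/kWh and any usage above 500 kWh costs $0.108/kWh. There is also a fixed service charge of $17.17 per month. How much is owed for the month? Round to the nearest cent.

First 500 kWh × $0.081 = $40.50
Remaining 122 kWh × $0.108 = $13.18
Energy charge = $53.68; + service $17.17 = $70.85

$70.85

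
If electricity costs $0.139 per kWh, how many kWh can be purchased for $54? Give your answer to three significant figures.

388 kWh

$54 / $0.139 per kWh = 388.5 kWh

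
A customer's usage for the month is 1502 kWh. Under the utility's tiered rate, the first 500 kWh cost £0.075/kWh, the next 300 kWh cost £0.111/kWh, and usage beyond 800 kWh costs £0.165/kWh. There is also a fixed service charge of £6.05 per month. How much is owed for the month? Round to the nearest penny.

First 500 kWh × £0.075 = £37.50
Next 300 kWh × £0.111 = £33.30
Remaining 702 kWh × £0.165 = £115.83
Energy charge = £186.63; + service £6.05 = £192.68

£192.68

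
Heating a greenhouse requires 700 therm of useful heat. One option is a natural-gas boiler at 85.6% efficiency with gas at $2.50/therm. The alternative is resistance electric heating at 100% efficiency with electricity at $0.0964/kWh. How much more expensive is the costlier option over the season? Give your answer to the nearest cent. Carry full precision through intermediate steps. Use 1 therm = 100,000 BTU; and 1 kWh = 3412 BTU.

$66.67

Heat load = 700 therm × 100,000 = 70,000,000 BTU
Gas: input = 70,000,000 / 0.856 = 81,775,701 BTU = 817.8 therm → 817.8 × $2.50 = $2,044.39
Electric: 70,000,000 BTU / 3412 = 20,520 kWh → × $0.0964 = $1,977.73
Difference = |$2,044.39 − $1,977.73| = $66.67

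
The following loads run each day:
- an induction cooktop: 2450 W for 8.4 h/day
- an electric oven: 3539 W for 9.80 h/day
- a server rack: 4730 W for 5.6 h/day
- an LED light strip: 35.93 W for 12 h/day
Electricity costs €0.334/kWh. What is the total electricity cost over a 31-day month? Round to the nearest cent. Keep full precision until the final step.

€850.91

induction cooktop: 2450 W × 8.4 h × 31 d = 637,980 Wh = 638 kWh
electric oven: 3539 W × 9.80 h × 31 d = 1,075,148 Wh = 1,075 kWh
server rack: 4730 W × 5.6 h × 31 d = 821,128 Wh = 821.1 kWh
LED light strip: 35.93 W × 12 h × 31 d = 13,366 Wh = 13.37 kWh
Total energy = 638 + 1,075 + 821.1 + 13.37 = 2,548 kWh
Cost = 2,548 kWh × €0.334 = €850.91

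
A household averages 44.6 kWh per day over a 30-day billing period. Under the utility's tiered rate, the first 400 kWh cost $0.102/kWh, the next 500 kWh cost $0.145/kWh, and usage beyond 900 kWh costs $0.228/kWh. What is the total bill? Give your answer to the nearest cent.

Usage = 44.6 kWh/day × 30 days = 1338 kWh
First 400 kWh × $0.102 = $40.80
Next 500 kWh × $0.145 = $72.50
Remaining 438 kWh × $0.228 = $99.86
Total = $213.16

$213.16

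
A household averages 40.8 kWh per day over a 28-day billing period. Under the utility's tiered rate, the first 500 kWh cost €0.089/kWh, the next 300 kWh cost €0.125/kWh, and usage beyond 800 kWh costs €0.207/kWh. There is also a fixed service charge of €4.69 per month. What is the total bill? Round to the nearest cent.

Usage = 40.8 kWh/day × 28 days = 1142.4 kWh
First 500 kWh × €0.089 = €44.50
Next 300 kWh × €0.125 = €37.50
Remaining 342.4 kWh × €0.207 = €70.88
Energy charge = €152.88; + service €4.69 = €157.57

€157.57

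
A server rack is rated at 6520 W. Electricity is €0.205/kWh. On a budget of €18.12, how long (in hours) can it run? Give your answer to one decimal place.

Energy budget = €18.12 / €0.205 per kWh = 88.39 kWh = 88,390 Wh
Runtime = 88,390 Wh / 6520 W = 13.56 h

13.6 h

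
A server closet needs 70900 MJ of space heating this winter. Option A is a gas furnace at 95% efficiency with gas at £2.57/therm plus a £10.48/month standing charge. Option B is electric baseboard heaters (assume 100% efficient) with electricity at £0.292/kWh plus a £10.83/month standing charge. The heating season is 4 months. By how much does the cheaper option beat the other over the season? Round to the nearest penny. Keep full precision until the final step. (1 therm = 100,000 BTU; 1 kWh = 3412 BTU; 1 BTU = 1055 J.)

£3934.68

Heat load = 70900 MJ = 70,900,000,000 J / 1055 = 67,203,791 BTU
Gas: input = 67,203,791 / 0.95 = 70,740,833 BTU = 707.4 therm → 707.4 × £2.57 = £1,818.04; + 4 × £10.48 standing = £1,859.96
Electric: 67,203,791 BTU / 3412 = 19,700 kWh → × £0.292 = £5,751.32; + 4 × £10.83 standing = £5,794.64
Difference = |£1,859.96 − £5,794.64| = £3,934.68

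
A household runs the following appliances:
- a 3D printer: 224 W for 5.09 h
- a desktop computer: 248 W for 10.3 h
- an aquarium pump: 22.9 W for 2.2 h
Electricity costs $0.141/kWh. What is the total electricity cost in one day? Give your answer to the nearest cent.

3D printer: 224 W × 5.09 h = 1,140 Wh = 1.14 kWh
desktop computer: 248 W × 10.3 h = 2,554 Wh = 2.554 kWh
aquarium pump: 22.9 W × 2.2 h = 50 Wh = 0.05038 kWh
Total energy = 1.14 + 2.554 + 0.05038 = 3.745 kWh
Cost = 3.745 kWh × $0.141 = $0.53

$0.53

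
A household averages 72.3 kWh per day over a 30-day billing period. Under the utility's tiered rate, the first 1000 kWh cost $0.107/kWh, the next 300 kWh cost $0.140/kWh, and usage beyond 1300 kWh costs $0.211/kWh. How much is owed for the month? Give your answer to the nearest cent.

$332.36

Usage = 72.3 kWh/day × 30 days = 2169 kWh
First 1000 kWh × $0.107 = $107.00
Next 300 kWh × $0.140 = $42.00
Remaining 869 kWh × $0.211 = $183.36
Total = $332.36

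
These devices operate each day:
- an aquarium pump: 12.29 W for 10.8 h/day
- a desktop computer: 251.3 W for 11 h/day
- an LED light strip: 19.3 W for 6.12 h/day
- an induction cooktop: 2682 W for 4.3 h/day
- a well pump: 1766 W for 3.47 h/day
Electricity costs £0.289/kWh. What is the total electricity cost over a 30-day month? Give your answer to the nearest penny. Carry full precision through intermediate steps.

aquarium pump: 12.29 W × 10.8 h × 30 d = 3,982 Wh = 3.982 kWh
desktop computer: 251.3 W × 11 h × 30 d = 82,929 Wh = 82.93 kWh
LED light strip: 19.3 W × 6.12 h × 30 d = 3,543 Wh = 3.543 kWh
induction cooktop: 2682 W × 4.3 h × 30 d = 345,978 Wh = 346 kWh
well pump: 1766 W × 3.47 h × 30 d = 183,841 Wh = 183.8 kWh
Total energy = 3.982 + 82.93 + 3.543 + 346 + 183.8 = 620.3 kWh
Cost = 620.3 kWh × £0.289 = £179.26

£179.26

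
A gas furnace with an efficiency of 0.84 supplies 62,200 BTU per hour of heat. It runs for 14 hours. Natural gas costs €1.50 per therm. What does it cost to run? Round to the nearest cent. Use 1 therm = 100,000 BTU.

€15.55

Heat delivered = 62,200 BTU/h × 14 h = 870,800 BTU
Gas input = 870,800 / 0.84 = 1,036,667 BTU
= 1,036,667 / 100,000 = 10.37 therm
Cost = 10.37 × €1.50/therm = €15.55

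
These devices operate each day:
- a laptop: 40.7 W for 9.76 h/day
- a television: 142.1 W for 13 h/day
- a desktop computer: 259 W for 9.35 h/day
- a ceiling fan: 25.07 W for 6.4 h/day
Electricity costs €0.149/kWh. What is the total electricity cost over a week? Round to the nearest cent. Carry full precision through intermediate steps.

€5.03

laptop: 40.7 W × 9.76 h × 7 d = 2,781 Wh = 2.781 kWh
television: 142.1 W × 13 h × 7 d = 12,931 Wh = 12.93 kWh
desktop computer: 259 W × 9.35 h × 7 d = 16,952 Wh = 16.95 kWh
ceiling fan: 25.07 W × 6.4 h × 7 d = 1,123 Wh = 1.123 kWh
Total energy = 2.781 + 12.93 + 16.95 + 1.123 = 33.79 kWh
Cost = 33.79 kWh × €0.149 = €5.03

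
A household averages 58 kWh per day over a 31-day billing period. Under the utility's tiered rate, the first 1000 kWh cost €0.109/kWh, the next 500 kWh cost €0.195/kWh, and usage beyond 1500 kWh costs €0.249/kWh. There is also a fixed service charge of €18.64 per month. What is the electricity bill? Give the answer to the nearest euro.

Usage = 58 kWh/day × 31 days = 1798 kWh
First 1000 kWh × €0.109 = €109.00
Next 500 kWh × €0.195 = €97.50
Remaining 298 kWh × €0.249 = €74.20
Energy charge = €280.70; + service €18.64 = €299.34 ≈ €299

€299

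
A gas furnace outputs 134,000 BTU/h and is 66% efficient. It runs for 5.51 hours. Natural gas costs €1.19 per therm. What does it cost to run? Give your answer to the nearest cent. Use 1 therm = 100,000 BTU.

Heat delivered = 134,000 BTU/h × 5.51 h = 738,340 BTU
Gas input = 738,340 / 0.660 = 1,118,697 BTU
= 1,118,697 / 100,000 = 11.19 therm
Cost = 11.19 × €1.19/therm = €13.31

€13.31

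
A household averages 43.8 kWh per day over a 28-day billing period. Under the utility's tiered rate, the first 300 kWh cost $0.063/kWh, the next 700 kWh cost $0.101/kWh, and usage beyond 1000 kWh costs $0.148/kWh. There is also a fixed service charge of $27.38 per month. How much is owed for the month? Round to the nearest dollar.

$150

Usage = 43.8 kWh/day × 28 days = 1226.4 kWh
First 300 kWh × $0.063 = $18.90
Next 700 kWh × $0.101 = $70.70
Remaining 226.4 kWh × $0.148 = $33.51
Energy charge = $123.11; + service $27.38 = $150.49 ≈ $150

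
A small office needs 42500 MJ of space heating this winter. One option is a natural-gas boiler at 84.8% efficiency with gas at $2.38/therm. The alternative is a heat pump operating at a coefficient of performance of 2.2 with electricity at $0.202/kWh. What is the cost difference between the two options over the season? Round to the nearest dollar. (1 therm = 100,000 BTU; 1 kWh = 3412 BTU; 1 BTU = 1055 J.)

Heat load = 42500 MJ = 42,500,000,000 J / 1055 = 40,284,360 BTU
Gas: input = 40,284,360 / 0.848 = 47,505,142 BTU = 475.1 therm → 475.1 × $2.38 = $1,130.62
Heat pump: 40,284,360 BTU / 3412 = 11,810 kWh heat; / 2.2 = 5,367 kWh in → × $0.202 = $1,084.07
Difference = |$1,130.62 − $1,084.07| = $46.56 ≈ $47

$47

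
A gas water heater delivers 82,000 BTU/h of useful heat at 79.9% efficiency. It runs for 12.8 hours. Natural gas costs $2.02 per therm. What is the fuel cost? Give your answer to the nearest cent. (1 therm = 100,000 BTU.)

Heat delivered = 82,000 BTU/h × 12.8 h = 1,049,600 BTU
Gas input = 1,049,600 / 0.799 = 1,313,642 BTU
= 1,313,642 / 100,000 = 13.14 therm
Cost = 13.14 × $2.02/therm = $26.54

$26.54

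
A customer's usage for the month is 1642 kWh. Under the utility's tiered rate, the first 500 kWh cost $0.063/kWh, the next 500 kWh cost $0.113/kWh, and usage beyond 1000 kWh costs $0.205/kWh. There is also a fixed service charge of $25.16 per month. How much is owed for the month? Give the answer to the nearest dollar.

$245

First 500 kWh × $0.063 = $31.50
Next 500 kWh × $0.113 = $56.50
Remaining 642 kWh × $0.205 = $131.61
Energy charge = $219.61; + service $25.16 = $244.77 ≈ $245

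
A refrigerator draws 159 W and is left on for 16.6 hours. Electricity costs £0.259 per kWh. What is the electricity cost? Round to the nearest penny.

£0.68

Energy = 159 W × 16.6 h = 2,639 Wh = 2.639 kWh
Cost = 2.639 kWh × £0.259/kWh = £0.68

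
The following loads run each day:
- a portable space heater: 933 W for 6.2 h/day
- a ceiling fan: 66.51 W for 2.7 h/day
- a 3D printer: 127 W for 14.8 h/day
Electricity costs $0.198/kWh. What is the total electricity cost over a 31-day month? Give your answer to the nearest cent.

$48.15

portable space heater: 933 W × 6.2 h × 31 d = 179,323 Wh = 179.3 kWh
ceiling fan: 66.51 W × 2.7 h × 31 d = 5,567 Wh = 5.567 kWh
3D printer: 127 W × 14.8 h × 31 d = 58,268 Wh = 58.27 kWh
Total energy = 179.3 + 5.567 + 58.27 = 243.2 kWh
Cost = 243.2 kWh × $0.198 = $48.15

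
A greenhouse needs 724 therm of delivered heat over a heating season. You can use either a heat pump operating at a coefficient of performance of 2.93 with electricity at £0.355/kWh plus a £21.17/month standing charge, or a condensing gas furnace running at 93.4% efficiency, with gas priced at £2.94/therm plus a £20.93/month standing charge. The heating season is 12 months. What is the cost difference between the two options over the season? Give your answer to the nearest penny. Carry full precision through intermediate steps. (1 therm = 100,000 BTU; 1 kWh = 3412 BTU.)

£294.84

Heat load = 724 therm × 100,000 = 72,400,000 BTU
Gas: input = 72,400,000 / 0.934 = 77,516,060 BTU = 775.2 therm → 775.2 × £2.94 = £2,278.97; + 12 × £20.93 standing = £2,530.13
Heat pump: 72,400,000 BTU / 3412 = 21,220 kWh heat; / 2.93 = 7,242 kWh in → × £0.355 = £2,570.93; + 12 × £21.17 standing = £2,824.97
Difference = |£2,530.13 − £2,824.97| = £294.84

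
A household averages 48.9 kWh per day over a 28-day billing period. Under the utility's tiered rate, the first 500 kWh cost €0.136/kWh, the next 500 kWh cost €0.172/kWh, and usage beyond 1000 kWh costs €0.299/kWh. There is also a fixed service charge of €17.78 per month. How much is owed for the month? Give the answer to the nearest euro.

€282

Usage = 48.9 kWh/day × 28 days = 1369.2 kWh
First 500 kWh × €0.136 = €68.00
Next 500 kWh × €0.172 = €86.00
Remaining 369.2 kWh × €0.299 = €110.39
Energy charge = €264.39; + service €17.78 = €282.17 ≈ €282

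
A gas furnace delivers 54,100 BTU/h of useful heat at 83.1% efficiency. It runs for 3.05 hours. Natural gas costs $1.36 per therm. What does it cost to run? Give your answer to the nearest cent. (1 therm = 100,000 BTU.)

Heat delivered = 54,100 BTU/h × 3.05 h = 165,005 BTU
Gas input = 165,005 / 0.831 = 198,562 BTU
= 198,562 / 100,000 = 1.986 therm
Cost = 1.986 × $1.36/therm = $2.70

$2.70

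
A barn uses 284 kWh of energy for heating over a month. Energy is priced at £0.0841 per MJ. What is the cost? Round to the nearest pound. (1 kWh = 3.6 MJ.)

£86

284 kWh × (3.6 MJ/kWh) = 1,022 MJ
Cost = 1,022 MJ × £0.0841/MJ = £85.98 ≈ £86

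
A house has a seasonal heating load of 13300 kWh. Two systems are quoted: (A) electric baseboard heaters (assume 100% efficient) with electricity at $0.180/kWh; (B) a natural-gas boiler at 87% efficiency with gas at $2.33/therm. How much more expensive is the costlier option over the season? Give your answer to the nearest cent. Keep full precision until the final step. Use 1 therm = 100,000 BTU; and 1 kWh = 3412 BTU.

Heat load = 13300 kWh × 3412 = 45,379,600 BTU
Gas: input = 45,379,600 / 0.87 = 52,160,460 BTU = 521.6 therm → 521.6 × $2.33 = $1,215.34
Electric: 45,379,600 BTU / 3412 = 13,300 kWh → × $0.180 = $2,394.00
Difference = |$1,215.34 − $2,394.00| = $1,178.66

$1178.66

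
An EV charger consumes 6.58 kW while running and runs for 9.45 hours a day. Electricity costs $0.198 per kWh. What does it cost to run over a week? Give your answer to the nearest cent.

Energy = 6580 W × 9.45 h/day × 7 days = 435,267 Wh = 435.3 kWh
Cost = 435.3 kWh × $0.198/kWh = $86.18

$86.18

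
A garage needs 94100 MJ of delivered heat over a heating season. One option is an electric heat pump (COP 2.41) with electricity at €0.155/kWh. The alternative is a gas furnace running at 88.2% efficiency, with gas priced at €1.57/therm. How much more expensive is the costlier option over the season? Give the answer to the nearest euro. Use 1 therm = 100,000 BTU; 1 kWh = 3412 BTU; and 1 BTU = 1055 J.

€94

Heat load = 94100 MJ = 94,100,000,000 J / 1055 = 89,194,313 BTU
Gas: input = 89,194,313 / 0.882 = 101,127,339 BTU = 1,011 therm → 1,011 × €1.57 = €1,587.70
Heat pump: 89,194,313 BTU / 3412 = 26,140 kWh heat; / 2.41 = 10,850 kWh in → × €0.155 = €1,681.29
Difference = |€1,587.70 − €1,681.29| = €93.59 ≈ €94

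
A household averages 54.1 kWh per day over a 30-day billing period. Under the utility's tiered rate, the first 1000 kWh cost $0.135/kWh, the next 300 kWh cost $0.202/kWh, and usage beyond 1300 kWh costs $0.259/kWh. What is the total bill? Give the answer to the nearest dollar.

$279

Usage = 54.1 kWh/day × 30 days = 1623 kWh
First 1000 kWh × $0.135 = $135.00
Next 300 kWh × $0.202 = $60.60
Remaining 323 kWh × $0.259 = $83.66
Total = $279.26 ≈ $279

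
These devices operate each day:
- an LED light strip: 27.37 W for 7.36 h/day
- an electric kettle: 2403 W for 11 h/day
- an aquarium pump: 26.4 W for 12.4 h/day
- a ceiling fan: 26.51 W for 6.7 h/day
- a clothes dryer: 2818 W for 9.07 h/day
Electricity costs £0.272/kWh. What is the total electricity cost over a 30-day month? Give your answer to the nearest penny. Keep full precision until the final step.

LED light strip: 27.37 W × 7.36 h × 30 d = 6,043 Wh = 6.043 kWh
electric kettle: 2403 W × 11 h × 30 d = 792,990 Wh = 793 kWh
aquarium pump: 26.4 W × 12.4 h × 30 d = 9,821 Wh = 9.821 kWh
ceiling fan: 26.51 W × 6.7 h × 30 d = 5,329 Wh = 5.329 kWh
clothes dryer: 2818 W × 9.07 h × 30 d = 766,778 Wh = 766.8 kWh
Total energy = 6.043 + 793 + 9.821 + 5.329 + 766.8 = 1,581 kWh
Cost = 1,581 kWh × £0.272 = £430.02

£430.02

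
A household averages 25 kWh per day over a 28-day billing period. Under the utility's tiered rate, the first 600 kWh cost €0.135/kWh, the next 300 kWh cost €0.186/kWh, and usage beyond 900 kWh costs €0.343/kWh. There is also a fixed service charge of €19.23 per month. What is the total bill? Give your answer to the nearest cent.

Usage = 25 kWh/day × 28 days = 700 kWh
First 600 kWh × €0.135 = €81.00
Next 100 kWh × €0.186 = €18.60
Remaining tier: 0 kWh (not reached)
Energy charge = €99.60; + service €19.23 = €118.83

€118.83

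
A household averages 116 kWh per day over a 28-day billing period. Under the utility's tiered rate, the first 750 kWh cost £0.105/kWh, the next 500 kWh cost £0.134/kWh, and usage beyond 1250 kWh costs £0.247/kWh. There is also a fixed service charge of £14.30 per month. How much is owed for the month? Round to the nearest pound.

Usage = 116 kWh/day × 28 days = 3248 kWh
First 750 kWh × £0.105 = £78.75
Next 500 kWh × £0.134 = £67.00
Remaining 1998 kWh × £0.247 = £493.51
Energy charge = £639.26; + service £14.30 = £653.56 ≈ £654

£654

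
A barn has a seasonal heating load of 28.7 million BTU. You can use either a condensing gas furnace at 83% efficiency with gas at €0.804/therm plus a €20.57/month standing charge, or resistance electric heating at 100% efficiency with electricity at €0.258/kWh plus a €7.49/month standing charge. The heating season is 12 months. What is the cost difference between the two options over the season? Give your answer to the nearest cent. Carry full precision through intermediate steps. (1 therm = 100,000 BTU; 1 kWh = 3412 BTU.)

€1735.19

Heat load = 28.7 × 10⁶ BTU = 28,700,000 BTU
Gas: input = 28,700,000 / 0.83 = 34,578,313 BTU = 345.8 therm → 345.8 × €0.804 = €278.01; + 12 × €20.57 standing = €524.85
Electric: 28,700,000 BTU / 3412 = 8,411 kWh → × €0.258 = €2,170.16; + 12 × €7.49 standing = €2,260.04
Difference = |€524.85 − €2,260.04| = €1,735.19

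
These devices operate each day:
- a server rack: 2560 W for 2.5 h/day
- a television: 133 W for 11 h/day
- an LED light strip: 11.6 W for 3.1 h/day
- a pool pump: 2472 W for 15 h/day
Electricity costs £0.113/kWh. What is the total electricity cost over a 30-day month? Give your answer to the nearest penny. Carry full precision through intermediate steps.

£152.48

server rack: 2560 W × 2.5 h × 30 d = 192,000 Wh = 192 kWh
television: 133 W × 11 h × 30 d = 43,890 Wh = 43.89 kWh
LED light strip: 11.6 W × 3.1 h × 30 d = 1,079 Wh = 1.079 kWh
pool pump: 2472 W × 15 h × 30 d = 1,112,400 Wh = 1,112 kWh
Total energy = 192 + 43.89 + 1.079 + 1,112 = 1,349 kWh
Cost = 1,349 kWh × £0.113 = £152.48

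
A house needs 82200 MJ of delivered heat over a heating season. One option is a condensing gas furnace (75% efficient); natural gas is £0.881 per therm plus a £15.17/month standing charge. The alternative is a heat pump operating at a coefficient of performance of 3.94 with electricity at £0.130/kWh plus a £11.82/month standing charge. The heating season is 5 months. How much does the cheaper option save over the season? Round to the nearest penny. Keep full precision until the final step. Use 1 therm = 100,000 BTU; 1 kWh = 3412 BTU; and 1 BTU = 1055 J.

Heat load = 82200 MJ = 82,200,000,000 J / 1055 = 77,914,692 BTU
Gas: input = 77,914,692 / 0.75 = 103,886,256 BTU = 1,039 therm → 1,039 × £0.881 = £915.24; + 5 × £15.17 standing = £991.09
Heat pump: 77,914,692 BTU / 3412 = 22,840 kWh heat; / 3.94 = 5,796 kWh in → × £0.130 = £753.46; + 5 × £11.82 standing = £812.56
Difference = |£991.09 − £812.56| = £178.53

£178.53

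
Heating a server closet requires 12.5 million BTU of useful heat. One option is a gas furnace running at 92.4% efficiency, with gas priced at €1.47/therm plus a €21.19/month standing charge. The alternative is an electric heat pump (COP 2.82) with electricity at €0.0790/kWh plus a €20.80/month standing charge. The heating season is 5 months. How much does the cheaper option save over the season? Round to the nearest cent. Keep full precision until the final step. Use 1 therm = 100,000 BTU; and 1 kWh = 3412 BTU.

€98.18

Heat load = 12.5 × 10⁶ BTU = 12,500,000 BTU
Gas: input = 12,500,000 / 0.924 = 13,528,139 BTU = 135.3 therm → 135.3 × €1.47 = €198.86; + 5 × €21.19 standing = €304.81
Heat pump: 12,500,000 BTU / 3412 = 3,664 kWh heat; / 2.82 = 1,299 kWh in → × €0.0790 = €102.63; + 5 × €20.80 standing = €206.63
Difference = |€304.81 − €206.63| = €98.18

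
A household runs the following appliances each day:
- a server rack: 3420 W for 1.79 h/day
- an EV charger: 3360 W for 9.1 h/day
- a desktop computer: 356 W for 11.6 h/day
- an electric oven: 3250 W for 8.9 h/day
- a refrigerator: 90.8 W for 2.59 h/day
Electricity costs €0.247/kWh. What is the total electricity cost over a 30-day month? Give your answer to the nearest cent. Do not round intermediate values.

server rack: 3420 W × 1.79 h × 30 d = 183,654 Wh = 183.7 kWh
EV charger: 3360 W × 9.1 h × 30 d = 917,280 Wh = 917.3 kWh
desktop computer: 356 W × 11.6 h × 30 d = 123,888 Wh = 123.9 kWh
electric oven: 3250 W × 8.9 h × 30 d = 867,750 Wh = 867.8 kWh
refrigerator: 90.8 W × 2.59 h × 30 d = 7,055 Wh = 7.055 kWh
Total energy = 183.7 + 917.3 + 123.9 + 867.8 + 7.055 = 2,100 kWh
Cost = 2,100 kWh × €0.247 = €518.61

€518.61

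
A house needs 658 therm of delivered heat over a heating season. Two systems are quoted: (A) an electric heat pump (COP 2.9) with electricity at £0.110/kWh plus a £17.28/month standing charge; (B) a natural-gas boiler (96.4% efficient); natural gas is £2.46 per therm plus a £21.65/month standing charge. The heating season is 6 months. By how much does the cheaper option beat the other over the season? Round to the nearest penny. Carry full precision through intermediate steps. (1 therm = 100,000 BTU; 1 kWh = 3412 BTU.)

£973.85

Heat load = 658 therm × 100,000 = 65,800,000 BTU
Gas: input = 65,800,000 / 0.964 = 68,257,261 BTU = 682.6 therm → 682.6 × £2.46 = £1,679.13; + 6 × £21.65 standing = £1,809.03
Heat pump: 65,800,000 BTU / 3412 = 19,280 kWh heat; / 2.9 = 6,650 kWh in → × £0.110 = £731.50; + 6 × £17.28 standing = £835.18
Difference = |£1,809.03 − £835.18| = £973.85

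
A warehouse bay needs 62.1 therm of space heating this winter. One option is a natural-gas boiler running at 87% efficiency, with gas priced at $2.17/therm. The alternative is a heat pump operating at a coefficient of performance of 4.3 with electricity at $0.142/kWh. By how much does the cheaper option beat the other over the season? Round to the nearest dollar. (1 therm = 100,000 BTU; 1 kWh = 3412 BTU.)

$95

Heat load = 62.1 therm × 100,000 = 6,210,000 BTU
Gas: input = 6,210,000 / 0.87 = 7,137,931 BTU = 71.38 therm → 71.38 × $2.17 = $154.89
Heat pump: 6,210,000 BTU / 3412 = 1,820 kWh heat; / 4.3 = 423.3 kWh in → × $0.142 = $60.10
Difference = |$154.89 − $60.10| = $94.79 ≈ $95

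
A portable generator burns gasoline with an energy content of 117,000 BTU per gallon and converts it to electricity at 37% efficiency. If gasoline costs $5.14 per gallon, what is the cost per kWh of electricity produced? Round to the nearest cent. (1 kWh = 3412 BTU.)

Electrical output per gallon = 117,000 BTU × 0.37 / 3412 BTU/kWh = 12.69 kWh
Cost per kWh = $5.14 / 12.69 kWh = $0.405

$0.41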